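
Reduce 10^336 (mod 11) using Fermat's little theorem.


Fermat's little theorem: if p is prime and gcd(a,p)=1, then a^(p-1) ≡ 1 (mod p)
p = 11 is prime, gcd(10,11) = 1
Reduce exponent: 336 mod 10 = 6
So 10^336 ≡ 10^6 (mod 11)
10^6 mod 11 = 1

10^336 ≡ 1 (mod 11)


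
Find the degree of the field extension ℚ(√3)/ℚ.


√3 has minimal polynomial x² - 3 (irreducible over ℚ since 3 is squarefree)

[ℚ(√3)/ℚ] = 2


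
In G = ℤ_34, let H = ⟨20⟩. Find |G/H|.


|⟨20⟩| = n / gcd(20, 34) = 34 / 2 = 17
H is normal (ℤ_34 is abelian).
|G/H| = |G| / |H| = 34 / 17 = 2

|G/H| = 2


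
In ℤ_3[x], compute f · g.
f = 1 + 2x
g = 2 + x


Expand and collect like terms; reduce coefficients mod 3:
x^0: 1·2 = 2 ≡ 2 (mod 3)
x^1: 1·1 + 2·2 = 5 ≡ 2 (mod 3)
x^2: 2·1 = 2 ≡ 2 (mod 3)
Result: 2 + 2x + 2x^2

f · g = 2 + 2x + 2x^2


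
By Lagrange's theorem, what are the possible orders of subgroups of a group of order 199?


Lagrange's theorem: |H| divides |G|
|G| = 199
Divisors of 199: 1, 199

Possible subgroup orders: {1, 199}


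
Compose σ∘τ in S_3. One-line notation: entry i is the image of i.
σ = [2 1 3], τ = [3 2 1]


σ∘τ: apply τ first, then σ
1 →τ 3 →σ 3
2 →τ 2 →σ 1
3 →τ 1 →σ 2

σ∘τ = [3 1 2]


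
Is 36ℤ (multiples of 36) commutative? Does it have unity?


36ℤ is a commutative ring under +,× but has no multiplicative identity (1 ∉ 36ℤ); it has no zero divisors, but without unity it is not an integral domain
Commutative: Yes
Integral domain: No
Has unity: No

36ℤ (multiples of 36): Commutative=Yes, Unity=No


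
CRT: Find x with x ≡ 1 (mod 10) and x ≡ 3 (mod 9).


m₁ = 10, m₂ = 9, gcd = 1, so CRT applies. M = m₁·m₂ = 90
Let M₁ = M/m₁ = 9, M₂ = M/m₂ = 10
Find y₁ ≡ M₁⁻¹ (mod m₁): 9⁻¹ ≡ 9 (mod 10)
Find y₂ ≡ M₂⁻¹ (mod m₂): 10⁻¹ ≡ 1 (mod 9)
x = a₁·M₁·y₁ + a₂·M₂·y₂ = 1·9·9 + 3·10·1 = 111
Reduce mod 90: x ≡ 21
Check: 21 mod 10 = 1 ✓, 21 mod 9 = 3 ✓

x ≡ 21 (mod 90)


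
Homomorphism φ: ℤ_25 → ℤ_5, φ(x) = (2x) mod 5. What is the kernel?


Kernel = preimage of identity
ker(φ) = {x ∈ ℤ_25 : 2x ≡ 0 (mod 5)}. Since 5 | 25, φ is well-defined. The kernel is the cyclic subgroup ⟨5⟩ of ℤ_25 (order 5), i.e. {0, 5, 10, 15, 20}

ker(φ) = {0, 5, 10, 15, 20}


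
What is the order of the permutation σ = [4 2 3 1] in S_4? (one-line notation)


Cycle decomposition: (1 4)
Cycle lengths: 2
Order = lcm(2) = 2

ord(σ) = 2


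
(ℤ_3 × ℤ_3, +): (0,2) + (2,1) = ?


Operation: componentwise addition mod (3, 3)
(0,2) + (2,1) = ((a₁+b₁) mod 3, (a₂+b₂) mod 3) with a = (0,2), b = (2,1)

(0,2) + (2,1) = (2,0)


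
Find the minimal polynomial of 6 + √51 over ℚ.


Let α = 6 + √51. Then α - 6 = √51, so (α - 6)² = 51, giving α² - 12α - 15 = 0. Degree 2 and α ∉ ℚ, so this is the minimal polynomial.

Minimal polynomial: x² - 12x - 15


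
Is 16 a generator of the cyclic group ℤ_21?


g generates ℤ_n iff gcd(g, n) = 1
gcd(16, 21) = 1
Since gcd = 1, 16 is a generator.

Yes, 16 generates ℤ_21


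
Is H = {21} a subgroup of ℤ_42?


Subgroup test for H = {21} in (ℤ_42, +):
(1) 0 ∈ H? No
(2) Closure: for all a,b ∈ H, (a+b) mod 42 ∈ H? No  [counterexample: 21 + 21 = 0 ∉ H]
(3) Inverses: for all a ∈ H, -a mod 42 ∈ H? Yes

No, H is not a subgroup of ℤ_42


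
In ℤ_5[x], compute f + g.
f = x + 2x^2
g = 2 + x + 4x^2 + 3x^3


Add coefficients mod 5:
x^0: 0 + 2 = 2 (mod 5)
x^1: 1 + 1 = 2 (mod 5)
x^2: 2 + 4 = 1 (mod 5)
x^3: 0 + 3 = 3 (mod 5)
Result: 2 + 2x + x^2 + 3x^3

f + g = 2 + 2x + x^2 + 3x^3


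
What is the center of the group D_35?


Z(G) = {g ∈ G | gx = xg for all x ∈ G}
For odd n, Z(D_n) = {e}: no nontrivial rotation commutes with all reflections

Z(D_35) = {e}


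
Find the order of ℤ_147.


ℤ_n has n elements.

|ℤ_147| = 147


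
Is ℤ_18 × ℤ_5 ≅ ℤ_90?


Comparing ℤ_18 × ℤ_5 and ℤ_90:
gcd(18,5) = 1, so ℤ_18 × ℤ_5 ≅ ℤ_90 (CRT)

Yes, ℤ_18 × ℤ_5 ≅ ℤ_90


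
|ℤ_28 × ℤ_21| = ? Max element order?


|ℤ_28 × ℤ_21| = 28 × 21 = 588
Max element order = lcm(28,21) = 84
Cyclic? No (gcd=7)

|ℤ_28×ℤ_21| = 588, max element order = 84


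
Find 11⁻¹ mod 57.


Use the extended Euclidean algorithm to write 1 = 11·s + 57·t; then s mod 57 is the inverse.
Euclidean algorithm:
  11 = 0·57 + 11
  57 = 5·11 + 2
  11 = 5·2 + 1
  2 = 2·1 + 0
gcd(11,57) = 1
Back-substitution gives: 11·(26) + 57·(-5) = 1
So 11⁻¹ ≡ 26 ≡ 26 (mod 57)
Check: 11 × 26 = 286 ≡ 1 (mod 57) ✓

11⁻¹ ≡ 26 (mod 57)


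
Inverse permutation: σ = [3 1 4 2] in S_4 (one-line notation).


To find σ⁻¹, swap domain and range:
σ(1) = 3 → σ⁻¹(3) = 1
σ(2) = 1 → σ⁻¹(1) = 2
σ(3) = 4 → σ⁻¹(4) = 3
σ(4) = 2 → σ⁻¹(2) = 4

σ⁻¹ = [2 4 1 3]


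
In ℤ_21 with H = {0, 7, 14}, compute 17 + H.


17 + H = {17 + h (mod 21) : h ∈ H}
17+0=17, 17+7=3, 17+14=10
17 + H = {3, 10, 17} = 3 + H

17 + H = {3, 10, 17}


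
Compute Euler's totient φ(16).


φ(n) = count of k ∈ {1,...,n} with gcd(k,n)=1
Coprimes to 16: {1, 3, 5, 7, 9, 11, 13, 15}
Count: 8

φ(16) = 8


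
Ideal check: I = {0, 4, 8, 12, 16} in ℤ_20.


Check ideal conditions for I = {0, 4, 8, 12, 16} in ℤ_20:
(1) I is an additive subgroup? Yes
(2) For r ∈ ℤ_20 and a ∈ I: r·a ∈ I? Yes

Yes, I is an ideal of ℤ_20


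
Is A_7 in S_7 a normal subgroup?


H = A_7 in S_7
A_7 has index 2 in S_7, and every subgroup of index 2 is normal

Yes, normal subgroup


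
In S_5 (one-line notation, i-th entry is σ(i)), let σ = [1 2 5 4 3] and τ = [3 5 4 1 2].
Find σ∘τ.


σ∘τ: apply τ first, then σ
1 →τ 3 →σ 5
2 →τ 5 →σ 3
3 →τ 4 →σ 4
4 →τ 1 →σ 1
5 →τ 2 →σ 2

σ∘τ = [5 3 4 1 2]


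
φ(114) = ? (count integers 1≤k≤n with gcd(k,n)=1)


Factor n: 114 = 2 × 3 × 19
φ(n) = n · ∏(1 - 1/p) over distinct primes p | n
φ(114) = 114 · (1 - 1/2) · (1 - 1/3) · (1 - 1/19) = 36

φ(114) = 36


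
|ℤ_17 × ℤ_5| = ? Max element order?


|ℤ_17 × ℤ_5| = 17 × 5 = 85
Max element order = lcm(17,5) = 85
Cyclic? Yes (gcd=1)

|ℤ_17×ℤ_5| = 85, max element order = 85


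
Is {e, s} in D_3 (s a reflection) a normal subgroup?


H = {e, s} in D_3 (s a reflection)
r·s·r⁻¹ = sr⁻² ≠ s for n ≥ 3, so {e, s} is not closed under conjugation

No, not a normal subgroup


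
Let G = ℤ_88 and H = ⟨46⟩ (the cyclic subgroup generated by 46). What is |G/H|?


|⟨46⟩| = n / gcd(46, 88) = 88 / 2 = 44
H is normal (ℤ_88 is abelian).
|G/H| = |G| / |H| = 88 / 44 = 2

|G/H| = 2


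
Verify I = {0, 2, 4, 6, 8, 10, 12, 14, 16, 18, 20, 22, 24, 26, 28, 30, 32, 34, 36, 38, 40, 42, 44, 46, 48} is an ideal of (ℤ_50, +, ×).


Check ideal conditions for I = {0, 2, 4, 6, 8, 10, 12, 14, 16, 18, 20, 22, 24, 26, 28, 30, 32, 34, 36, 38, 40, 42, 44, 46, 48} in ℤ_50:
(1) I is an additive subgroup? Yes
(2) For r ∈ ℤ_50 and a ∈ I: r·a ∈ I? Yes

Yes, I is an ideal of ℤ_50


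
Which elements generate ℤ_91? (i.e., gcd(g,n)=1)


g generates ℤ_n iff gcd(g,n) = 1
Prime factors of 91: 7, 13
Generators are g ∈ {1,...,90} not divisible by any of these primes.
Generators: {1, 2, 3, 4, 5, 6, 8, 9, 10, 11, 12, 15, 16, 17, 18, 19, 20, 22, 23, 24, 25, 27, 29, 30, 31, 32, 33, 34, 36, 37, 38, 40, 41, 43, 44, 45, 46, 47, 48, 50, 51, 53, 54, 55, 57, 58, 59, 60, 61, 62, 64, 66, 67, 68, 69, 71, 72, 73, 74, 75, 76, 79, 80, 81, 82, 83, 85, 86, 87, 88, 89, 90}
Number of generators = φ(91) = 72

Generators of ℤ_91 = {1, 2, 3, 4, 5, 6, 8, 9, 10, 11, 12, 15, 16, 17, 18, 19, 20, 22, 23, 24, 25, 27, 29, 30, 31, 32, 33, 34, 36, 37, 38, 40, 41, 43, 44, 45, 46, 47, 48, 50, 51, 53, 54, 55, 57, 58, 59, 60, 61, 62, 64, 66, 67, 68, 69, 71, 72, 73, 74, 75, 76, 79, 80, 81, 82, 83, 85, 86, 87, 88, 89, 90}


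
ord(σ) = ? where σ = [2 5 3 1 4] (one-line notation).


Cycle decomposition: (1 2 5 4)
Cycle lengths: 4
Order = lcm(4) = 4

ord(σ) = 4


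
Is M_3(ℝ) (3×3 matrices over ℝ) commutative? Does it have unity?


Matrix multiplication is non-commutative for n ≥ 2; the identity matrix I is the unity; singular matrices give zero divisors, so not an integral domain
Commutative: No
Integral domain: No
Has unity: Yes

M_3(ℝ) (3×3 matrices over ℝ): Commutative=No, Unity=Yes


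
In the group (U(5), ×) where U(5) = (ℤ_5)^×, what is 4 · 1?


Operation: multiplication mod 5
4 · 1 = (a × b) mod 5 with a = 4, b = 1

4 · 1 = 4


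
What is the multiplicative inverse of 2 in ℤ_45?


Use the extended Euclidean algorithm to write 1 = 2·s + 45·t; then s mod 45 is the inverse.
Euclidean algorithm:
  2 = 0·45 + 2
  45 = 22·2 + 1
  2 = 2·1 + 0
gcd(2,45) = 1
Back-substitution gives: 2·(-22) + 45·(1) = 1
So 2⁻¹ ≡ -22 ≡ 23 (mod 45)
Check: 2 × 23 = 46 ≡ 1 (mod 45) ✓

2⁻¹ ≡ 23 (mod 45)


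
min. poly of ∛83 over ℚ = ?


∛83 satisfies x³ - 83 = 0, irreducible over ℚ (no rational root; 83 is not a perfect cube)

Minimal polynomial: x³ - 83


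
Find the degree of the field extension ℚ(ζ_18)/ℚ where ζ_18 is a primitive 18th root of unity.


[ℚ(ζ_n):ℚ] = deg Φ_n(x) = φ(n). Here φ(18) = 6

[ℚ(ζ_18)/ℚ where ζ_18 is a primitive 18th root of unity] = 6


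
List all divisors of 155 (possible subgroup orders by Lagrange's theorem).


Lagrange's theorem: |H| divides |G|
|G| = 155
Divisors of 155: 1, 5, 31, 155

Possible subgroup orders: {1, 5, 31, 155}


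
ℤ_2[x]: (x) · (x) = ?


Expand and collect like terms; reduce coefficients mod 2:
x^0: 0·0 = 0 ≡ 0 (mod 2)
x^1: 0·1 + 1·0 = 0 ≡ 0 (mod 2)
x^2: 1·1 = 1 ≡ 1 (mod 2)
Result: x^2

f · g = x^2


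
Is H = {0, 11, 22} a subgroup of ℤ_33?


Subgroup test for H = {0, 11, 22} in (ℤ_33, +):
(1) 0 ∈ H? Yes
(2) Closure: for all a,b ∈ H, (a+b) mod 33 ∈ H? Yes
(3) Inverses: for all a ∈ H, -a mod 33 ∈ H? Yes

Yes, H is a subgroup of ℤ_33


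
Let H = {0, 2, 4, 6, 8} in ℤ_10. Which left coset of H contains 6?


6 + H = {6 + h (mod 10) : h ∈ H}
6+0=6, 6+2=8, 6+4=0, 6+6=2, 6+8=4
6 + H = {0, 2, 4, 6, 8} = 0 + H

6 + H = {0, 2, 4, 6, 8}


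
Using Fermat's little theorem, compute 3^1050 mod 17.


Fermat's little theorem: if p is prime and gcd(a,p)=1, then a^(p-1) ≡ 1 (mod p)
p = 17 is prime, gcd(3,17) = 1
Reduce exponent: 1050 mod 16 = 10
So 3^1050 ≡ 3^10 (mod 17)
3^10 mod 17 = 8

3^1050 ≡ 8 (mod 17)


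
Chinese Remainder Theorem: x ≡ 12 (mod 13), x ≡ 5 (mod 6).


m₁ = 13, m₂ = 6, gcd = 1, so CRT applies. M = m₁·m₂ = 78
Let M₁ = M/m₁ = 6, M₂ = M/m₂ = 13
Find y₁ ≡ M₁⁻¹ (mod m₁): 6⁻¹ ≡ 11 (mod 13)
Find y₂ ≡ M₂⁻¹ (mod m₂): 13⁻¹ ≡ 1 (mod 6)
x = a₁·M₁·y₁ + a₂·M₂·y₂ = 12·6·11 + 5·13·1 = 857
Reduce mod 78: x ≡ 77
Check: 77 mod 13 = 12 ✓, 77 mod 6 = 5 ✓

x ≡ 77 (mod 78)


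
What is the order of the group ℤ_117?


ℤ_n has n elements.

|ℤ_117| = 117


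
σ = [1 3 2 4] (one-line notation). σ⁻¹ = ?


To find σ⁻¹, swap domain and range:
σ(1) = 1 → σ⁻¹(1) = 1
σ(2) = 3 → σ⁻¹(3) = 2
σ(3) = 2 → σ⁻¹(2) = 3
σ(4) = 4 → σ⁻¹(4) = 4

σ⁻¹ = [1 3 2 4]


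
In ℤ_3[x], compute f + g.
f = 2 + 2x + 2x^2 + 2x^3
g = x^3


Add coefficients mod 3:
x^0: 2 + 0 = 2 (mod 3)
x^1: 2 + 0 = 2 (mod 3)
x^2: 2 + 0 = 2 (mod 3)
x^3: 2 + 1 = 0 (mod 3)
Result: 2 + 2x + 2x^2

f + g = 2 + 2x + 2x^2


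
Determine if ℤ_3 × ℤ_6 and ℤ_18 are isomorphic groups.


Comparing ℤ_3 × ℤ_6 and ℤ_18:
gcd(3,6) = 3 ≠ 1. Max element order in ℤ_3×ℤ_6 is lcm(3,6) = 6 < 18, so it has no element of order 18

No, ℤ_3 × ℤ_6 ≇ ℤ_18


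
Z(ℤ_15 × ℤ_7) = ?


Z(G) = {g ∈ G | gx = xg for all x ∈ G}
Direct product of abelian groups is abelian, so Z(G) = G

Z(ℤ_15 × ℤ_7) = ℤ_15 × ℤ_7


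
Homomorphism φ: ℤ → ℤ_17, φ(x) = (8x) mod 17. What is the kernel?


Kernel = preimage of identity
ker(φ) = {x ∈ ℤ : 8x ≡ 0 (mod 17)}. gcd(8,17) = 1, so 8x ≡ 0 (mod 17) ⟺ x ≡ 0 (mod 17/1 = 17). Hence ker(φ) = 17ℤ

ker(φ) = 17ℤ


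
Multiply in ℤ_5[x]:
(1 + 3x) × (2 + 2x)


Expand and collect like terms; reduce coefficients mod 5:
x^0: 1·2 = 2 ≡ 2 (mod 5)
x^1: 1·2 + 3·2 = 8 ≡ 3 (mod 5)
x^2: 3·2 = 6 ≡ 1 (mod 5)
Result: 2 + 3x + x^2

f · g = 2 + 3x + x^2


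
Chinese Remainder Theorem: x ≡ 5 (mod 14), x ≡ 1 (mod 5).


m₁ = 14, m₂ = 5, gcd = 1, so CRT applies. M = m₁·m₂ = 70
Let M₁ = M/m₁ = 5, M₂ = M/m₂ = 14
Find y₁ ≡ M₁⁻¹ (mod m₁): 5⁻¹ ≡ 3 (mod 14)
Find y₂ ≡ M₂⁻¹ (mod m₂): 14⁻¹ ≡ 4 (mod 5)
x = a₁·M₁·y₁ + a₂·M₂·y₂ = 5·5·3 + 1·14·4 = 131
Reduce mod 70: x ≡ 61
Check: 61 mod 14 = 5 ✓, 61 mod 5 = 1 ✓

x ≡ 61 (mod 70)


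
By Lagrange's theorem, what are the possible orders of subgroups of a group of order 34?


Lagrange's theorem: |H| divides |G|
|G| = 34
Divisors of 34: 1, 2, 17, 34

Possible subgroup orders: {1, 2, 17, 34}


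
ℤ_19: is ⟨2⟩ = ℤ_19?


g generates ℤ_n iff gcd(g, n) = 1
gcd(2, 19) = 1
Since gcd = 1, 2 is a generator.

Yes, 2 generates ℤ_19


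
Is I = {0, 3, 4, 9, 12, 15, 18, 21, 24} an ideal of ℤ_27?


Check ideal conditions for I = {0, 3, 4, 9, 12, 15, 18, 21, 24} in ℤ_27:
(1) I is an additive subgroup? No
(2) For r ∈ ℤ_27 and a ∈ I: r·a ∈ I? No  [counterexample: r=2, a=3, r·a mod 27 = 6 ∉ I]

No, I is not an ideal of ℤ_27


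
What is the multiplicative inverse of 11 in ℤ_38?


Use the extended Euclidean algorithm to write 1 = 11·s + 38·t; then s mod 38 is the inverse.
Euclidean algorithm:
  11 = 0·38 + 11
  38 = 3·11 + 5
  11 = 2·5 + 1
  5 = 5·1 + 0
gcd(11,38) = 1
Back-substitution gives: 11·(7) + 38·(-2) = 1
So 11⁻¹ ≡ 7 ≡ 7 (mod 38)
Check: 11 × 7 = 77 ≡ 1 (mod 38) ✓

11⁻¹ ≡ 7 (mod 38)


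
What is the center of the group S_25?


Z(G) = {g ∈ G | gx = xg for all x ∈ G}
S_n is non-abelian for n ≥ 3; Z(S_25) is trivial

Z(S_25) = {e}


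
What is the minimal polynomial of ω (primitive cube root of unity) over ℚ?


ω satisfies x² + x + 1 = 0 (the cyclotomic polynomial Φ₃)

Minimal polynomial: x² + x + 1


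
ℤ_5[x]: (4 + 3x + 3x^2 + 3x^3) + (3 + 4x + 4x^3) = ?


Add coefficients mod 5:
x^0: 4 + 3 = 2 (mod 5)
x^1: 3 + 4 = 2 (mod 5)
x^2: 3 + 0 = 3 (mod 5)
x^3: 3 + 4 = 2 (mod 5)
Result: 2 + 2x + 3x^2 + 2x^3

f + g = 2 + 2x + 3x^2 + 2x^3


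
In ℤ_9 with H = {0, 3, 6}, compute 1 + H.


1 + H = {1 + h (mod 9) : h ∈ H}
1+0=1, 1+3=4, 1+6=7

1 + H = {1, 4, 7}


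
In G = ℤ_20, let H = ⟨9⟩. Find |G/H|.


|⟨9⟩| = n / gcd(9, 20) = 20 / 1 = 20
H is normal (ℤ_20 is abelian).
|G/H| = |G| / |H| = 20 / 20 = 1

|G/H| = 1


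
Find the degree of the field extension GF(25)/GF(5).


GF(25) = GF(5^2), so the extension degree is 2

[GF(25)/GF(5)] = 2


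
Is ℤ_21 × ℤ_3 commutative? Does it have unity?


Direct product ring; commutative with unity (1,1); but (1,0)·(0,1) = (0,0) gives zero divisors, so not an integral domain
Commutative: Yes
Integral domain: No
Has unity: Yes

ℤ_21 × ℤ_3: Commutative=Yes, Unity=Yes


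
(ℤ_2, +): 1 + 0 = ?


Operation: addition mod 2
1 + 0 = (a + b) mod 2 with a = 1, b = 0

1 + 0 = 1


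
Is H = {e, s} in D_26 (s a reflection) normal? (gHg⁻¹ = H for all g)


H = {e, s} in D_26 (s a reflection)
r·s·r⁻¹ = sr⁻² ≠ s for n ≥ 3, so {e, s} is not closed under conjugation

No, not a normal subgroup


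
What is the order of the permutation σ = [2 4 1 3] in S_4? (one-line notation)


Cycle decomposition: (1 2 4 3)
Cycle lengths: 4
Order = lcm(4) = 4

ord(σ) = 4


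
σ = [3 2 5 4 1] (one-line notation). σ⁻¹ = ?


To find σ⁻¹, swap domain and range:
σ(1) = 3 → σ⁻¹(3) = 1
σ(2) = 2 → σ⁻¹(2) = 2
σ(3) = 5 → σ⁻¹(5) = 3
σ(4) = 4 → σ⁻¹(4) = 4
σ(5) = 1 → σ⁻¹(1) = 5

σ⁻¹ = [5 2 1 4 3]


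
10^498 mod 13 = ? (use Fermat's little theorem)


Fermat's little theorem: if p is prime and gcd(a,p)=1, then a^(p-1) ≡ 1 (mod p)
p = 13 is prime, gcd(10,13) = 1
Reduce exponent: 498 mod 12 = 6
So 10^498 ≡ 10^6 (mod 13)
10^6 mod 13 = 1

10^498 ≡ 1 (mod 13)


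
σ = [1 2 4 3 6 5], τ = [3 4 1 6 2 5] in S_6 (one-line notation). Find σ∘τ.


σ∘τ: apply τ first, then σ
1 →τ 3 →σ 4
2 →τ 4 →σ 3
3 →τ 1 →σ 1
4 →τ 6 →σ 5
5 →τ 2 →σ 2
6 →τ 5 →σ 6

σ∘τ = [4 3 1 5 2 6]


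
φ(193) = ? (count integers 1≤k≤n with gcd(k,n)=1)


Factor n: 193 = 193
φ(n) = n · ∏(1 - 1/p) over distinct primes p | n
φ(193) = 193 · (1 - 1/193) = 192

φ(193) = 192


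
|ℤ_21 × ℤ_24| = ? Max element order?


|ℤ_21 × ℤ_24| = 21 × 24 = 504
Max element order = lcm(21,24) = 168
Cyclic? No (gcd=3)

|ℤ_21×ℤ_24| = 504, max element order = 168


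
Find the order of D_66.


|D_n| = 2n (n rotations and n reflections)
|D_66| = 2×66 = 132

|D_66| = 132


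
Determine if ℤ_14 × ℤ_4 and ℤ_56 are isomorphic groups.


Comparing ℤ_14 × ℤ_4 and ℤ_56:
gcd(14,4) = 2 ≠ 1. Max element order in ℤ_14×ℤ_4 is lcm(14,4) = 28 < 56, so it has no element of order 56

No, ℤ_14 × ℤ_4 ≇ ℤ_56


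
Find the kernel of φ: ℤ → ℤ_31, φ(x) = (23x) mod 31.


Kernel = preimage of identity
ker(φ) = {x ∈ ℤ : 23x ≡ 0 (mod 31)}. gcd(23,31) = 1, so 23x ≡ 0 (mod 31) ⟺ x ≡ 0 (mod 31/1 = 31). Hence ker(φ) = 31ℤ

ker(φ) = 31ℤ


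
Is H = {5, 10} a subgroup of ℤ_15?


Subgroup test for H = {5, 10} in (ℤ_15, +):
(1) 0 ∈ H? No
(2) Closure: for all a,b ∈ H, (a+b) mod 15 ∈ H? No  [counterexample: 5 + 10 = 0 ∉ H]
(3) Inverses: for all a ∈ H, -a mod 15 ∈ H? Yes

No, H is not a subgroup of ℤ_15


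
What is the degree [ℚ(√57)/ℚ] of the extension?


√57 has minimal polynomial x² - 57 (irreducible over ℚ since 57 is squarefree)

[ℚ(√57)/ℚ] = 2


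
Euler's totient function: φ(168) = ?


Factor n: 168 = 2^3 × 3 × 7
φ(n) = n · ∏(1 - 1/p) over distinct primes p | n
φ(168) = 168 · (1 - 1/2) · (1 - 1/3) · (1 - 1/7) = 48

φ(168) = 48


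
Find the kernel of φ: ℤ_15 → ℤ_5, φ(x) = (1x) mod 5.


Kernel = preimage of identity
ker(φ) = {x ∈ ℤ_15 : 1x ≡ 0 (mod 5)}. Since 5 | 15, φ is well-defined. The kernel is the cyclic subgroup ⟨5⟩ of ℤ_15 (order 3), i.e. {0, 5, 10}

ker(φ) = {0, 5, 10}


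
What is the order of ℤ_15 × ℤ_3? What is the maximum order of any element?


|ℤ_15 × ℤ_3| = 15 × 3 = 45
Max element order = lcm(15,3) = 15
Cyclic? No (gcd=3)

|ℤ_15×ℤ_3| = 45, max element order = 15


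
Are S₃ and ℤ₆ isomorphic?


Comparing S₃ and ℤ₆:
S₃ is non-abelian, ℤ₆ is abelian

No, S₃ ≇ ℤ₆


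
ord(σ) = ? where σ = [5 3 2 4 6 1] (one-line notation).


Cycle decomposition: (1 5 6) (2 3)
Cycle lengths: 3, 2
Order = lcm(3, 2) = 6

ord(σ) = 6


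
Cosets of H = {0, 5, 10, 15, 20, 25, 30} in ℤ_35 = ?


H = {0, 5, 10, 15, 20, 25, 30}, |H| = 7
Number of cosets = |G|/|H| = 35/7 = 5
0 + H = {0, 5, 10, 15, 20, 25, 30}
1 + H = {1, 6, 11, 16, 21, 26, 31}
2 + H = {2, 7, 12, 17, 22, 27, 32}
3 + H = {3, 8, 13, 18, 23, 28, 33}
4 + H = {4, 9, 14, 19, 24, 29, 34}

Cosets: 0+H={0,5,10,15,20,25,30}; 1+H={1,6,11,16,21,26,31}; 2+H={2,7,12,17,22,27,32}; 3+H={3,8,13,18,23,28,33}; 4+H={4,9,14,19,24,29,34}


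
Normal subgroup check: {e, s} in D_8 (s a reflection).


H = {e, s} in D_8 (s a reflection)
r·s·r⁻¹ = sr⁻² ≠ s for n ≥ 3, so {e, s} is not closed under conjugation

No, not a normal subgroup


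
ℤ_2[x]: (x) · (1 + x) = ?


Expand and collect like terms; reduce coefficients mod 2:
x^0: 0·1 = 0 ≡ 0 (mod 2)
x^1: 0·1 + 1·1 = 1 ≡ 1 (mod 2)
x^2: 1·1 = 1 ≡ 1 (mod 2)
Result: x + x^2

f · g = x + x^2


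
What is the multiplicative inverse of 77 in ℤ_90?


Use the extended Euclidean algorithm to write 1 = 77·s + 90·t; then s mod 90 is the inverse.
Euclidean algorithm:
  77 = 0·90 + 77
  90 = 1·77 + 13
  77 = 5·13 + 12
  13 = 1·12 + 1
  12 = 12·1 + 0
gcd(77,90) = 1
Back-substitution gives: 77·(-7) + 90·(6) = 1
So 77⁻¹ ≡ -7 ≡ 83 (mod 90)
Check: 77 × 83 = 6391 ≡ 1 (mod 90) ✓

77⁻¹ ≡ 83 (mod 90)


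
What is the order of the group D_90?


|D_n| = 2n (n rotations and n reflections)
|D_90| = 2×90 = 180

|D_90| = 180


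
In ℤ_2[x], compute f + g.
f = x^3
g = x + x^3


Add coefficients mod 2:
x^0: 0 + 0 = 0 (mod 2)
x^1: 0 + 1 = 1 (mod 2)
x^2: 0 + 0 = 0 (mod 2)
x^3: 1 + 1 = 0 (mod 2)
Result: x

f + g = x


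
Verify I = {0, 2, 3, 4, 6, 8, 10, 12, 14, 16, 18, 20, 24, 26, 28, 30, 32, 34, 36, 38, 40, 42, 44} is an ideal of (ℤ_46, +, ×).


Check ideal conditions for I = {0, 2, 3, 4, 6, 8, 10, 12, 14, 16, 18, 20, 24, 26, 28, 30, 32, 34, 36, 38, 40, 42, 44} in ℤ_46:
(1) I is an additive subgroup? No
(2) For r ∈ ℤ_46 and a ∈ I: r·a ∈ I? No  [counterexample: r=2, a=34, r·a mod 46 = 22 ∉ I]

No, I is not an ideal of ℤ_46


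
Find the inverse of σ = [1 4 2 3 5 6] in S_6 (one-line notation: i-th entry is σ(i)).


To find σ⁻¹, swap domain and range:
σ(1) = 1 → σ⁻¹(1) = 1
σ(2) = 4 → σ⁻¹(4) = 2
σ(3) = 2 → σ⁻¹(2) = 3
σ(4) = 3 → σ⁻¹(3) = 4
σ(5) = 5 → σ⁻¹(5) = 5
σ(6) = 6 → σ⁻¹(6) = 6

σ⁻¹ = [1 3 4 2 5 6]


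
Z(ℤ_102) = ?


Z(G) = {g ∈ G | gx = xg for all x ∈ G}
ℤ_102 is abelian, so Z(G) = G

Z(ℤ_102) = ℤ_102


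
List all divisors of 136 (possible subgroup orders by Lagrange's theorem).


Lagrange's theorem: |H| divides |G|
|G| = 136
Divisors of 136: 1, 2, 4, 8, 17, 34, 68, 136

Possible subgroup orders: {1, 2, 4, 8, 17, 34, 68, 136}


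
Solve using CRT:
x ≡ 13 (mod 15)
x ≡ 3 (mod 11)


m₁ = 15, m₂ = 11, gcd = 1, so CRT applies. M = m₁·m₂ = 165
Let M₁ = M/m₁ = 11, M₂ = M/m₂ = 15
Find y₁ ≡ M₁⁻¹ (mod m₁): 11⁻¹ ≡ 11 (mod 15)
Find y₂ ≡ M₂⁻¹ (mod m₂): 15⁻¹ ≡ 3 (mod 11)
x = a₁·M₁·y₁ + a₂·M₂·y₂ = 13·11·11 + 3·15·3 = 1708
Reduce mod 165: x ≡ 58
Check: 58 mod 15 = 13 ✓, 58 mod 11 = 3 ✓

x ≡ 58 (mod 165)


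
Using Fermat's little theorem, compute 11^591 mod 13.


Fermat's little theorem: if p is prime and gcd(a,p)=1, then a^(p-1) ≡ 1 (mod p)
p = 13 is prime, gcd(11,13) = 1
Reduce exponent: 591 mod 12 = 3
So 11^591 ≡ 11^3 (mod 13)
11^3 mod 13 = 5

11^591 ≡ 5 (mod 13)


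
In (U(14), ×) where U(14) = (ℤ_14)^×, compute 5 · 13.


Operation: multiplication mod 14
5 · 13 = (a × b) mod 14 with a = 5, b = 13

5 · 13 = 9


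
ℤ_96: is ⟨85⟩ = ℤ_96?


g generates ℤ_n iff gcd(g, n) = 1
gcd(85, 96) = 1
Since gcd = 1, 85 is a generator.

Yes, 85 generates ℤ_96


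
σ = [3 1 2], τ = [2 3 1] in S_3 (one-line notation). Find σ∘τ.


σ∘τ: apply τ first, then σ
1 →τ 2 →σ 1
2 →τ 3 →σ 2
3 →τ 1 →σ 3

σ∘τ = [1 2 3]


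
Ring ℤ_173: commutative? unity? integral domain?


ℤ_173 is a commutative ring with unity 1; 173 is prime, so ℤ_173 is a field (hence an integral domain)
Commutative: Yes
Integral domain: Yes
Has unity: Yes

ℤ_173: Commutative=Yes, Unity=Yes


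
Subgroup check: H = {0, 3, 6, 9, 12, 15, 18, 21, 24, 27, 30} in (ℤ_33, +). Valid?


Subgroup test for H = {0, 3, 6, 9, 12, 15, 18, 21, 24, 27, 30} in (ℤ_33, +):
(1) 0 ∈ H? Yes
(2) Closure: for all a,b ∈ H, (a+b) mod 33 ∈ H? Yes
(3) Inverses: for all a ∈ H, -a mod 33 ∈ H? Yes

Yes, H is a subgroup of ℤ_33


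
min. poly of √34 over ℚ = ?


√34 satisfies x² - 34 = 0, irreducible over ℚ since 34 is squarefree

Minimal polynomial: x² - 34


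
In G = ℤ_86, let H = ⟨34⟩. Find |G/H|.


|⟨34⟩| = n / gcd(34, 86) = 86 / 2 = 43
H is normal (ℤ_86 is abelian).
|G/H| = |G| / |H| = 86 / 43 = 2

|G/H| = 2


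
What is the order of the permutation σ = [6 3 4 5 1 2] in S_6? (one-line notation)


Cycle decomposition: (1 6 2 3 4 5)
Cycle lengths: 6
Order = lcm(6) = 6

ord(σ) = 6


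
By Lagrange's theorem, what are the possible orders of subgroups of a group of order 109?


Lagrange's theorem: |H| divides |G|
|G| = 109
Divisors of 109: 1, 109

Possible subgroup orders: {1, 109}


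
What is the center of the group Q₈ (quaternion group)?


Z(G) = {g ∈ G | gx = xg for all x ∈ G}
In Q₈ = {±1, ±i, ±j, ±k}, only ±1 commute with every element

Z(Q₈ (quaternion group)) = {1, -1}


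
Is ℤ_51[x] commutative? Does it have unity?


ℤ_51 has zero divisors (3·17 ≡ 0), and these lift to constant zero divisors in ℤ_51[x]; so not an integral domain
Commutative: Yes
Integral domain: No
Has unity: Yes

ℤ_51[x]: Commutative=Yes, Unity=Yes


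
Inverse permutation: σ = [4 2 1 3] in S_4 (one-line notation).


To find σ⁻¹, swap domain and range:
σ(1) = 4 → σ⁻¹(4) = 1
σ(2) = 2 → σ⁻¹(2) = 2
σ(3) = 1 → σ⁻¹(1) = 3
σ(4) = 3 → σ⁻¹(3) = 4

σ⁻¹ = [3 2 4 1]


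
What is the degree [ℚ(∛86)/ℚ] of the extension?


∛86 has minimal polynomial x³ - 86 (irreducible over ℚ since 86 is not a perfect cube)

[ℚ(∛86)/ℚ] = 3


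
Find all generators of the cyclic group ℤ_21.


g generates ℤ_n iff gcd(g,n) = 1
Prime factors of 21: 3, 7
Generators are g ∈ {1,...,20} not divisible by any of these primes.
Generators: {1, 2, 4, 5, 8, 10, 11, 13, 16, 17, 19, 20}
Number of generators = φ(21) = 12

Generators of ℤ_21 = {1, 2, 4, 5, 8, 10, 11, 13, 16, 17, 19, 20}


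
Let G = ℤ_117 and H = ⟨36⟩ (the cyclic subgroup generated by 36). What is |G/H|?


|⟨36⟩| = n / gcd(36, 117) = 117 / 9 = 13
H is normal (ℤ_117 is abelian).
|G/H| = |G| / |H| = 117 / 13 = 9

|G/H| = 9


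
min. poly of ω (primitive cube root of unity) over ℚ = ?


ω satisfies x² + x + 1 = 0 (the cyclotomic polynomial Φ₃)

Minimal polynomial: x² + x + 1


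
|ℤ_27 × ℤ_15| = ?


|A × B| = |A| · |B|
|ℤ_27 × ℤ_15| = 27 × 15 = 405

|ℤ_27 × ℤ_15| = 405


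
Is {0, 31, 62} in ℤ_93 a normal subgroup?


H = {0, 31, 62} in ℤ_93
ℤ_93 is abelian; every subgroup of an abelian group is normal

Yes, normal subgroup


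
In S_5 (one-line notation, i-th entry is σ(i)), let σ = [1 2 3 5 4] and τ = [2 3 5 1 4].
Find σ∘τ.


σ∘τ: apply τ first, then σ
1 →τ 2 →σ 2
2 →τ 3 →σ 3
3 →τ 5 →σ 4
4 →τ 1 →σ 1
5 →τ 4 →σ 5

σ∘τ = [2 3 4 1 5]


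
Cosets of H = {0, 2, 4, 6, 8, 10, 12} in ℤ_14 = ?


H = {0, 2, 4, 6, 8, 10, 12}, |H| = 7
Number of cosets = |G|/|H| = 14/7 = 2
0 + H = {0, 2, 4, 6, 8, 10, 12}
1 + H = {1, 3, 5, 7, 9, 11, 13}

Cosets: 0+H={0,2,4,6,8,10,12}; 1+H={1,3,5,7,9,11,13}


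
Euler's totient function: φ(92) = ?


Factor n: 92 = 2^2 × 23
φ(n) = n · ∏(1 - 1/p) over distinct primes p | n
φ(92) = 92 · (1 - 1/2) · (1 - 1/23) = 44

φ(92) = 44


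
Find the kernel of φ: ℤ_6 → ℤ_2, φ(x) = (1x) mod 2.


Kernel = preimage of identity
ker(φ) = {x ∈ ℤ_6 : 1x ≡ 0 (mod 2)}. Since 2 | 6, φ is well-defined. The kernel is the cyclic subgroup ⟨2⟩ of ℤ_6 (order 3), i.e. {0, 2, 4}

ker(φ) = {0, 2, 4}


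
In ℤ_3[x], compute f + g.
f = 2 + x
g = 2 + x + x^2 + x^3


Add coefficients mod 3:
x^0: 2 + 2 = 1 (mod 3)
x^1: 1 + 1 = 2 (mod 3)
x^2: 0 + 1 = 1 (mod 3)
x^3: 0 + 1 = 1 (mod 3)
Result: 1 + 2x + x^2 + x^3

f + g = 1 + 2x + x^2 + x^3


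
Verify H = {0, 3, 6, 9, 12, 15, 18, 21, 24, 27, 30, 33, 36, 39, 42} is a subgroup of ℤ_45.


Subgroup test for H = {0, 3, 6, 9, 12, 15, 18, 21, 24, 27, 30, 33, 36, 39, 42} in (ℤ_45, +):
(1) 0 ∈ H? Yes
(2) Closure: for all a,b ∈ H, (a+b) mod 45 ∈ H? Yes
(3) Inverses: for all a ∈ H, -a mod 45 ∈ H? Yes

Yes, H is a subgroup of ℤ_45


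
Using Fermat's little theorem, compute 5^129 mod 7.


Fermat's little theorem: if p is prime and gcd(a,p)=1, then a^(p-1) ≡ 1 (mod p)
p = 7 is prime, gcd(5,7) = 1
Reduce exponent: 129 mod 6 = 3
So 5^129 ≡ 5^3 (mod 7)
5^3 mod 7 = 6

5^129 ≡ 6 (mod 7)


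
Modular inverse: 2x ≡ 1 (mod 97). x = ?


Use the extended Euclidean algorithm to write 1 = 2·s + 97·t; then s mod 97 is the inverse.
Euclidean algorithm:
  2 = 0·97 + 2
  97 = 48·2 + 1
  2 = 2·1 + 0
gcd(2,97) = 1
Back-substitution gives: 2·(-48) + 97·(1) = 1
So 2⁻¹ ≡ -48 ≡ 49 (mod 97)
Check: 2 × 49 = 98 ≡ 1 (mod 97) ✓

2⁻¹ ≡ 49 (mod 97)


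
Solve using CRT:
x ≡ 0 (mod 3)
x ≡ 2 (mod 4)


m₁ = 3, m₂ = 4, gcd = 1, so CRT applies. M = m₁·m₂ = 12
Let M₁ = M/m₁ = 4, M₂ = M/m₂ = 3
Find y₁ ≡ M₁⁻¹ (mod m₁): 4⁻¹ ≡ 1 (mod 3)
Find y₂ ≡ M₂⁻¹ (mod m₂): 3⁻¹ ≡ 3 (mod 4)
x = a₁·M₁·y₁ + a₂·M₂·y₂ = 0·4·1 + 2·3·3 = 18
Reduce mod 12: x ≡ 6
Check: 6 mod 3 = 0 ✓, 6 mod 4 = 2 ✓

x ≡ 6 (mod 12)


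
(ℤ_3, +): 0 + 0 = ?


Operation: addition mod 3
0 + 0 = (a + b) mod 3 with a = 0, b = 0

0 + 0 = 0


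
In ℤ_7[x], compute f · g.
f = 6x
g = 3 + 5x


Expand and collect like terms; reduce coefficients mod 7:
x^0: 0·3 = 0 ≡ 0 (mod 7)
x^1: 0·5 + 6·3 = 18 ≡ 4 (mod 7)
x^2: 6·5 = 30 ≡ 2 (mod 7)
Result: 4x + 2x^2

f · g = 4x + 2x^2


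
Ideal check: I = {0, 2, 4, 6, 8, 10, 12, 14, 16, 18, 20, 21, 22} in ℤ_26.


Check ideal conditions for I = {0, 2, 4, 6, 8, 10, 12, 14, 16, 18, 20, 21, 22} in ℤ_26:
(1) I is an additive subgroup? No
(2) For r ∈ ℤ_26 and a ∈ I: r·a ∈ I? No  [counterexample: r=2, a=12, r·a mod 26 = 24 ∉ I]

No, I is not an ideal of ℤ_26


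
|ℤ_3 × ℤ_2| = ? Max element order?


|ℤ_3 × ℤ_2| = 3 × 2 = 6
Max element order = lcm(3,2) = 6
Cyclic? Yes (gcd=1)

|ℤ_3×ℤ_2| = 6, max element order = 6


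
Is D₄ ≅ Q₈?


Comparing D₄ and Q₈:
D₄ has 5 elements of order 2; Q₈ has only 1

No, D₄ ≇ Q₈


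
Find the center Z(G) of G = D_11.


Z(G) = {g ∈ G | gx = xg for all x ∈ G}
For odd n, Z(D_n) = {e}: no nontrivial rotation commutes with all reflections

Z(D_11) = {e}


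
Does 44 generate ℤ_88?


g generates ℤ_n iff gcd(g, n) = 1
gcd(44, 88) = 44
Since gcd = 44 ≠ 1, ⟨44⟩ has order 2 < 88, so 44 is not a generator.

No, 44 does not generate ℤ_88


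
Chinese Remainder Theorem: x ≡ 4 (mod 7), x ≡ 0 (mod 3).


m₁ = 7, m₂ = 3, gcd = 1, so CRT applies. M = m₁·m₂ = 21
Let M₁ = M/m₁ = 3, M₂ = M/m₂ = 7
Find y₁ ≡ M₁⁻¹ (mod m₁): 3⁻¹ ≡ 5 (mod 7)
Find y₂ ≡ M₂⁻¹ (mod m₂): 7⁻¹ ≡ 1 (mod 3)
x = a₁·M₁·y₁ + a₂·M₂·y₂ = 4·3·5 + 0·7·1 = 60
Reduce mod 21: x ≡ 18
Check: 18 mod 7 = 4 ✓, 18 mod 3 = 0 ✓

x ≡ 18 (mod 21)


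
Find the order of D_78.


|D_n| = 2n (n rotations and n reflections)
|D_78| = 2×78 = 156

|D_78| = 156


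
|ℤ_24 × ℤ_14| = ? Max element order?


|ℤ_24 × ℤ_14| = 24 × 14 = 336
Max element order = lcm(24,14) = 168
Cyclic? No (gcd=2)

|ℤ_24×ℤ_14| = 336, max element order = 168


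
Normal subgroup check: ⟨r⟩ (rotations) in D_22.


H = ⟨r⟩ (rotations) in D_22
The rotation subgroup ⟨r⟩ has index 2 in D_22, so it is normal

Yes, normal subgroup


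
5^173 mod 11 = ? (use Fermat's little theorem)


Fermat's little theorem: if p is prime and gcd(a,p)=1, then a^(p-1) ≡ 1 (mod p)
p = 11 is prime, gcd(5,11) = 1
Reduce exponent: 173 mod 10 = 3
So 5^173 ≡ 5^3 (mod 11)
5^3 mod 11 = 4

5^173 ≡ 4 (mod 11)


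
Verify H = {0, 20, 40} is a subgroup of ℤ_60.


Subgroup test for H = {0, 20, 40} in (ℤ_60, +):
(1) 0 ∈ H? Yes
(2) Closure: for all a,b ∈ H, (a+b) mod 60 ∈ H? Yes
(3) Inverses: for all a ∈ H, -a mod 60 ∈ H? Yes

Yes, H is a subgroup of ℤ_60


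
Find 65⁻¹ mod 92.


Use the extended Euclidean algorithm to write 1 = 65·s + 92·t; then s mod 92 is the inverse.
Euclidean algorithm:
  65 = 0·92 + 65
  92 = 1·65 + 27
  65 = 2·27 + 11
  27 = 2·11 + 5
  11 = 2·5 + 1
  5 = 5·1 + 0
gcd(65,92) = 1
Back-substitution gives: 65·(17) + 92·(-12) = 1
So 65⁻¹ ≡ 17 ≡ 17 (mod 92)
Check: 65 × 17 = 1105 ≡ 1 (mod 92) ✓

65⁻¹ ≡ 17 (mod 92)


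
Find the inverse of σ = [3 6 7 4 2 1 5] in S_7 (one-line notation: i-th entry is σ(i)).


To find σ⁻¹, swap domain and range:
σ(1) = 3 → σ⁻¹(3) = 1
σ(2) = 6 → σ⁻¹(6) = 2
σ(3) = 7 → σ⁻¹(7) = 3
σ(4) = 4 → σ⁻¹(4) = 4
σ(5) = 2 → σ⁻¹(2) = 5
σ(6) = 1 → σ⁻¹(1) = 6
σ(7) = 5 → σ⁻¹(5) = 7

σ⁻¹ = [6 5 1 4 7 2 3]


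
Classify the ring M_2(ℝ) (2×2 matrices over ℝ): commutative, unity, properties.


Matrix multiplication is non-commutative for n ≥ 2; the identity matrix I is the unity; singular matrices give zero divisors, so not an integral domain
Commutative: No
Integral domain: No
Has unity: Yes

M_2(ℝ) (2×2 matrices over ℝ): Commutative=No, Unity=Yes


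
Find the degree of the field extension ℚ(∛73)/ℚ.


∛73 has minimal polynomial x³ - 73 (irreducible over ℚ since 73 is not a perfect cube)

[ℚ(∛73)/ℚ] = 3


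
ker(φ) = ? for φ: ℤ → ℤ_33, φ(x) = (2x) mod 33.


Kernel = preimage of identity
ker(φ) = {x ∈ ℤ : 2x ≡ 0 (mod 33)}. gcd(2,33) = 1, so 2x ≡ 0 (mod 33) ⟺ x ≡ 0 (mod 33/1 = 33). Hence ker(φ) = 33ℤ

ker(φ) = 33ℤ


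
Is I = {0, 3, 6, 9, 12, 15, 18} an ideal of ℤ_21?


Check ideal conditions for I = {0, 3, 6, 9, 12, 15, 18} in ℤ_21:
(1) I is an additive subgroup? Yes
(2) For r ∈ ℤ_21 and a ∈ I: r·a ∈ I? Yes

Yes, I is an ideal of ℤ_21


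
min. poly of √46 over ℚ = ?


√46 satisfies x² - 46 = 0, irreducible over ℚ since 46 is squarefree

Minimal polynomial: x² - 46


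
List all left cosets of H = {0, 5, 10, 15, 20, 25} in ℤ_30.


H = {0, 5, 10, 15, 20, 25}, |H| = 6
Number of cosets = |G|/|H| = 30/6 = 5
0 + H = {0, 5, 10, 15, 20, 25}
1 + H = {1, 6, 11, 16, 21, 26}
2 + H = {2, 7, 12, 17, 22, 27}
3 + H = {3, 8, 13, 18, 23, 28}
4 + H = {4, 9, 14, 19, 24, 29}

Cosets: 0+H={0,5,10,15,20,25}; 1+H={1,6,11,16,21,26}; 2+H={2,7,12,17,22,27}; 3+H={3,8,13,18,23,28}; 4+H={4,9,14,19,24,29}


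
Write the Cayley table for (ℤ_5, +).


Elements: {0, 1, 2, 3, 4}
Operation: addition mod 5
Entry (a, b) = (a + b) mod 5

Cayley table:
  | 0 | 1 | 2 | 3 | 4
0 | 0 | 1 | 2 | 3 | 4
1 | 1 | 2 | 3 | 4 | 0
2 | 2 | 3 | 4 | 0 | 1
3 | 3 | 4 | 0 | 1 | 2
4 | 4 | 0 | 1 | 2 | 3


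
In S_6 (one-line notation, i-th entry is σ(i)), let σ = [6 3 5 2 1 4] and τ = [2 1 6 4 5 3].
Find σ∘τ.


σ∘τ: apply τ first, then σ
1 →τ 2 →σ 3
2 →τ 1 →σ 6
3 →τ 6 →σ 4
4 →τ 4 →σ 2
5 →τ 5 →σ 1
6 →τ 3 →σ 5

σ∘τ = [3 6 4 2 1 5]


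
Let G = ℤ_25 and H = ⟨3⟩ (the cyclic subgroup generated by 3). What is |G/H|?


|⟨3⟩| = n / gcd(3, 25) = 25 / 1 = 25
H is normal (ℤ_25 is abelian).
|G/H| = |G| / |H| = 25 / 25 = 1

|G/H| = 1


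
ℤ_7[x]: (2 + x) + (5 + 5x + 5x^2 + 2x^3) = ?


Add coefficients mod 7:
x^0: 2 + 5 = 0 (mod 7)
x^1: 1 + 5 = 6 (mod 7)
x^2: 0 + 5 = 5 (mod 7)
x^3: 0 + 2 = 2 (mod 7)
Result: 6x + 5x^2 + 2x^3

f + g = 6x + 5x^2 + 2x^3


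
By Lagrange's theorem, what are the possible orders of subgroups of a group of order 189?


Lagrange's theorem: |H| divides |G|
|G| = 189
Divisors of 189: 1, 3, 7, 9, 21, 27, 63, 189

Possible subgroup orders: {1, 3, 7, 9, 21, 27, 63, 189}


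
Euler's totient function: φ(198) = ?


Factor n: 198 = 2 × 3^2 × 11
φ(n) = n · ∏(1 - 1/p) over distinct primes p | n
φ(198) = 198 · (1 - 1/2) · (1 - 1/3) · (1 - 1/11) = 60

φ(198) = 60


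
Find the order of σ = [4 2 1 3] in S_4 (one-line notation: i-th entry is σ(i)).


Cycle decomposition: (1 4 3)
Cycle lengths: 3
Order = lcm(3) = 3

ord(σ) = 3


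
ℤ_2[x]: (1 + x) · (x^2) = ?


Expand and collect like terms; reduce coefficients mod 2:
x^0: 1·0 = 0 ≡ 0 (mod 2)
x^1: 1·0 + 1·0 = 0 ≡ 0 (mod 2)
x^2: 1·1 + 1·0 = 1 ≡ 1 (mod 2)
x^3: 1·1 = 1 ≡ 1 (mod 2)
Result: x^2 + x^3

f · g = x^2 + x^3


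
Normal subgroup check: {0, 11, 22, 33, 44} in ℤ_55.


H = {0, 11, 22, 33, 44} in ℤ_55
ℤ_55 is abelian; every subgroup of an abelian group is normal

Yes, normal subgroup


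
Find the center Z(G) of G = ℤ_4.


Z(G) = {g ∈ G | gx = xg for all x ∈ G}
ℤ_4 is abelian, so Z(G) = G

Z(ℤ_4) = ℤ_4


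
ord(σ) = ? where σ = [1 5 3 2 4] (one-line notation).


Cycle decomposition: (2 5 4)
Cycle lengths: 3
Order = lcm(3) = 3

ord(σ) = 3


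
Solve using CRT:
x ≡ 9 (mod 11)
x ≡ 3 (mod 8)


m₁ = 11, m₂ = 8, gcd = 1, so CRT applies. M = m₁·m₂ = 88
Let M₁ = M/m₁ = 8, M₂ = M/m₂ = 11
Find y₁ ≡ M₁⁻¹ (mod m₁): 8⁻¹ ≡ 7 (mod 11)
Find y₂ ≡ M₂⁻¹ (mod m₂): 11⁻¹ ≡ 3 (mod 8)
x = a₁·M₁·y₁ + a₂·M₂·y₂ = 9·8·7 + 3·11·3 = 603
Reduce mod 88: x ≡ 75
Check: 75 mod 11 = 9 ✓, 75 mod 8 = 3 ✓

x ≡ 75 (mod 88)


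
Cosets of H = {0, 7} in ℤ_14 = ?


H = {0, 7}, |H| = 2
Number of cosets = |G|/|H| = 14/2 = 7
0 + H = {0, 7}
1 + H = {1, 8}
2 + H = {2, 9}
3 + H = {3, 10}
4 + H = {4, 11}
5 + H = {5, 12}
6 + H = {6, 13}

Cosets: 0+H={0,7}; 1+H={1,8}; 2+H={2,9}; 3+H={3,10}; 4+H={4,11}; 5+H={5,12}; 6+H={6,13}


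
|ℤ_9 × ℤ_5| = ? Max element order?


|ℤ_9 × ℤ_5| = 9 × 5 = 45
Max element order = lcm(9,5) = 45
Cyclic? Yes (gcd=1)

|ℤ_9×ℤ_5| = 45, max element order = 45


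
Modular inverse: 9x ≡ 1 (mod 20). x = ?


Use the extended Euclidean algorithm to write 1 = 9·s + 20·t; then s mod 20 is the inverse.
Euclidean algorithm:
  9 = 0·20 + 9
  20 = 2·9 + 2
  9 = 4·2 + 1
  2 = 2·1 + 0
gcd(9,20) = 1
Back-substitution gives: 9·(9) + 20·(-4) = 1
So 9⁻¹ ≡ 9 ≡ 9 (mod 20)
Check: 9 × 9 = 81 ≡ 1 (mod 20) ✓

9⁻¹ ≡ 9 (mod 20)


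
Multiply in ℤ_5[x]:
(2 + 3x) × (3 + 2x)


Expand and collect like terms; reduce coefficients mod 5:
x^0: 2·3 = 6 ≡ 1 (mod 5)
x^1: 2·2 + 3·3 = 13 ≡ 3 (mod 5)
x^2: 3·2 = 6 ≡ 1 (mod 5)
Result: 1 + 3x + x^2

f · g = 1 + 3x + x^2


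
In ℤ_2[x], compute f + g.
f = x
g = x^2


Add coefficients mod 2:
x^0: 0 + 0 = 0 (mod 2)
x^1: 1 + 0 = 1 (mod 2)
x^2: 0 + 1 = 1 (mod 2)
Result: x + x^2

f + g = x + x^2


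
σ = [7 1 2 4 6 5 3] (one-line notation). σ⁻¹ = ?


To find σ⁻¹, swap domain and range:
σ(1) = 7 → σ⁻¹(7) = 1
σ(2) = 1 → σ⁻¹(1) = 2
σ(3) = 2 → σ⁻¹(2) = 3
σ(4) = 4 → σ⁻¹(4) = 4
σ(5) = 6 → σ⁻¹(6) = 5
σ(6) = 5 → σ⁻¹(5) = 6
σ(7) = 3 → σ⁻¹(3) = 7

σ⁻¹ = [2 3 7 4 6 5 1]


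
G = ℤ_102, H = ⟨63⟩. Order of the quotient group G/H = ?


|⟨63⟩| = n / gcd(63, 102) = 102 / 3 = 34
H is normal (ℤ_102 is abelian).
|G/H| = |G| / |H| = 102 / 34 = 3

|G/H| = 3


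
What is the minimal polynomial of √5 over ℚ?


√5 satisfies x² - 5 = 0, irreducible over ℚ since 5 is squarefree

Minimal polynomial: x² - 5


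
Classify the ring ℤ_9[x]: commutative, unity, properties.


ℤ_9 has zero divisors (3·3 ≡ 0), and these lift to constant zero divisors in ℤ_9[x]; so not an integral domain
Commutative: Yes
Integral domain: No
Has unity: Yes

ℤ_9[x]: Commutative=Yes, Unity=Yes


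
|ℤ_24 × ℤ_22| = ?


|A × B| = |A| · |B|
|ℤ_24 × ℤ_22| = 24 × 22 = 528

|ℤ_24 × ℤ_22| = 528


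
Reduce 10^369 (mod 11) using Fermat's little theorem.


Fermat's little theorem: if p is prime and gcd(a,p)=1, then a^(p-1) ≡ 1 (mod p)
p = 11 is prime, gcd(10,11) = 1
Reduce exponent: 369 mod 10 = 9
So 10^369 ≡ 10^9 (mod 11)
10^9 mod 11 = 10

10^369 ≡ 10 (mod 11)
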